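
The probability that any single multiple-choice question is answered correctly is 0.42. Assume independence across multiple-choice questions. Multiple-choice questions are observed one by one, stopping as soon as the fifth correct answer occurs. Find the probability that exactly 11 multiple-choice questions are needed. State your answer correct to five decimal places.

0.10448

Y = trial on which the fifth success occurs; negative binomial, r=5, p=0.42.
P(Y=11) = C(10,4) · p^5 · (1−p)^6
= 210 · 0.013069 · 0.038069 = 0.1044801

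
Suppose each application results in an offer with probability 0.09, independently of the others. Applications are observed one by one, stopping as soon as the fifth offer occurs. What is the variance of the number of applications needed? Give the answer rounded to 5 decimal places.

561.72840

Y = total applications until the fifth success; negative binomial with r=5, p=0.09.
Var(Y) = r(1−p)/p² = 5·0.91 / 0.09² = 561.7283951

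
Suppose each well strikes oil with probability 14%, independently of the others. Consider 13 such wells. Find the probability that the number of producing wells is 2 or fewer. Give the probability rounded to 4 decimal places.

X ~ Binomial(13, 0.14); P(X ≤ 2) = Σ C(13,k) p^k (1−p)^(13−k) over k:
  k=0: C(13,0)·0.14^0·0.86^13 = 0.140760
  k=1: C(13,1)·0.14^1·0.86^12 = 0.297888
  k=2: C(13,2)·0.14^2·0.86^11 = 0.290960
Total = 0.729608

0.7296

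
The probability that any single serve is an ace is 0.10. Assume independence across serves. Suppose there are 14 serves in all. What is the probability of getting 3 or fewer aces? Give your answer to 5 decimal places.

0.95587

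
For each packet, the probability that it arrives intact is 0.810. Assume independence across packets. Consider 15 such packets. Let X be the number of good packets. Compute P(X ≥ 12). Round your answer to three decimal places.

X ~ Binomial(15, 0.81); P(X ≥ 12) = Σ C(15,k) p^k (1−p)^(15−k) over k:
  k=12: C(15,12)·0.81^12·0.19^3 = 0.24894
  k=13: C(15,13)·0.81^13·0.19^2 = 0.24491
  k=14: C(15,14)·0.81^14·0.19^1 = 0.14915
  k=15: C(15,15)·0.81^15·0.19^0 = 0.04239
Total = 0.68539

0.685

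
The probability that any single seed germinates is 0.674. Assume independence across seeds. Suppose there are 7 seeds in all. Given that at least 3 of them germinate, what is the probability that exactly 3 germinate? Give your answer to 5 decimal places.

0.12624

X ~ Binomial(7, 0.674). Want P(X=3 | X≥3) = P(X=3) / P(X≥3).
P(X=3) = C(7,3)·0.674^3·0.326^4 = 0.1210370
P(X≥3) = 1 − 0.0003913 − 0.0056632 − 0.0351259 = 0.9588196
Ratio = 0.1210370 / 0.9588196 = 0.1262354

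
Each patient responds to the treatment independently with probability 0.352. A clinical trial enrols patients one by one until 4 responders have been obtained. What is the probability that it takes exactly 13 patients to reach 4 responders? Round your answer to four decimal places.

Y = trial on which the fourth success occurs; negative binomial, r=4, p=0.352.
P(Y=13) = C(12,3) · p^4 · (1−p)^9
= 220 · 0.015352 · 0.020145 = 0.068041

0.0680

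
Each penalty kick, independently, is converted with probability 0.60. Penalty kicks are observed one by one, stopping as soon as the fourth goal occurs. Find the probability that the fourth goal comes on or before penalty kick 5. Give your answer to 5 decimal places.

Finishing within 5 penalty kicks ⇔ at least 4 successes in the first 5. With X ~ Binomial(5, 0.60), P(Y ≤ 5) = 1 − P(X ≤ 3).
  k=0: C(5,0)·0.60^0·0.40^5 = 0.0102400
  k=1: C(5,1)·0.60^1·0.40^4 = 0.0768000
  k=2: C(5,2)·0.60^2·0.40^3 = 0.2304000
  k=3: C(5,3)·0.60^3·0.40^2 = 0.3456000
1 − 0.6630400 = 0.3369600

0.33696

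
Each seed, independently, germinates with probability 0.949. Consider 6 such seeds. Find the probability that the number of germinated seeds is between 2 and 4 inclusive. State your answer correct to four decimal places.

X ~ Binomial(6, 0.949); P(2 ≤ X ≤ 4) = Σ C(6,k) p^k (1−p)^(6−k) over k:
  k=2: C(6,2)·0.949^2·0.051^4 = 0.000091
  k=3: C(6,3)·0.949^3·0.051^3 = 0.002267
  k=4: C(6,4)·0.949^4·0.051^2 = 0.031644
Total = 0.034003

0.0340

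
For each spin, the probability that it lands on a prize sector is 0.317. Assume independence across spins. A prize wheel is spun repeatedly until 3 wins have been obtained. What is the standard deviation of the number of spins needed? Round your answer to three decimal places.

4.516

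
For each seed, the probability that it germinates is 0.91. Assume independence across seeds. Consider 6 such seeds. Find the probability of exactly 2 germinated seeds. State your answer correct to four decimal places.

X ~ Binomial(n=6, p=0.91).
P(X=2) = C(6,2) · p^2 · (1−p)^4
= 15 · 0.8281 · 6.561e-05 = 0.000815

0.0008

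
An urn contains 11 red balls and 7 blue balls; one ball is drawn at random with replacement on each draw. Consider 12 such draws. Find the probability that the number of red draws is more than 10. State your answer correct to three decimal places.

0.023

X ~ Binomial(12, 0.611111); P(X ≥ 11) = Σ C(12,k) p^k (1−p)^(12−k) over k:
  k=11: C(12,11)·0.611111^11·0.388889^1 = 0.02072
  k=12: C(12,12)·0.611111^12·0.388889^0 = 0.00271
Total = 0.02343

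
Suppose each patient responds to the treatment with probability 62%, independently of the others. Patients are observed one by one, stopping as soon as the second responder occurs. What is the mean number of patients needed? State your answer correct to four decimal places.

Y = total patients until the second success; negative binomial with r=2, p=0.62.
E[Y] = r / p = 2 / 0.62 = 3.225806

3.2258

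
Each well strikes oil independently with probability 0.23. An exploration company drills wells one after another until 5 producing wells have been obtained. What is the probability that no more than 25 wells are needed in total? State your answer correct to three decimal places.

0.713

Finishing within 25 wells ⇔ at least 5 successes in the first 25. With X ~ Binomial(25, 0.23), P(Y ≤ 25) = 1 − P(X ≤ 4).
  k=0: C(25,0)·0.23^0·0.77^25 = 0.00145
  k=1: C(25,1)·0.23^1·0.77^24 = 0.01085
  k=2: C(25,2)·0.23^2·0.77^23 = 0.03889
  k=3: C(25,3)·0.23^3·0.77^22 = 0.08907
  k=4: C(25,4)·0.23^4·0.77^21 = 0.14632
1 − 0.28658 = 0.71342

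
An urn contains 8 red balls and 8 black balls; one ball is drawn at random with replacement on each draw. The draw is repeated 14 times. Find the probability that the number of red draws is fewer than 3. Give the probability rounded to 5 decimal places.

0.00647

X ~ Binomial(14, 0.50); P(X ≤ 2) = Σ C(14,k) p^k (1−p)^(14−k) over k:
  k=0: C(14,0)·0.50^0·0.50^14 = 0.0000610
  k=1: C(14,1)·0.50^1·0.50^13 = 0.0008545
  k=2: C(14,2)·0.50^2·0.50^12 = 0.0055542
Total = 0.0064697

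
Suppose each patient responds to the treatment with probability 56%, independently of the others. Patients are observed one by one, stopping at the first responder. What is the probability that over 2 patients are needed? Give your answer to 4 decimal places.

0.1936

Y = number of patients to the first success; geometric, p = 0.56.
P(Y > 2) = P(first 2 all fail) = (1−p)^2 = 0.193600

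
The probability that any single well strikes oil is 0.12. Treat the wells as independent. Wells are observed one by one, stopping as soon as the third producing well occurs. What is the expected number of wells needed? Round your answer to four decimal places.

25.0000

Y = total wells until the third success; negative binomial with r=3, p=0.12.
E[Y] = r / p = 3 / 0.12 = 25.000000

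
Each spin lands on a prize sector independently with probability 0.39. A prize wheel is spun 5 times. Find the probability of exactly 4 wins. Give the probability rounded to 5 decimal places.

0.07056

X ~ Binomial(n=5, p=0.39).
P(X=4) = C(5,4) · p^4 · (1−p)^1
= 5 · 0.023134 · 0.61 = 0.0705600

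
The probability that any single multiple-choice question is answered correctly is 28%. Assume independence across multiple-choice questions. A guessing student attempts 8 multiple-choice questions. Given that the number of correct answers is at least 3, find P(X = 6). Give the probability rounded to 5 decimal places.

0.01761

X ~ Binomial(8, 0.28). Want P(X=6 | X≥3) = P(X=6) / P(X≥3).
P(X=6) = C(8,6)·0.28^6·0.72^2 = 0.0069947
P(X≥3) = 1 − 0.0722204 − 0.2246857 − 0.3058222 = 0.3972716
Ratio = 0.0069947 / 0.3972716 = 0.0176069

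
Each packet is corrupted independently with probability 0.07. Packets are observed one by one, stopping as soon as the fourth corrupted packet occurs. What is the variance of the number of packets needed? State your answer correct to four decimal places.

759.1837

Y = total packets until the fourth success; negative binomial with r=4, p=0.07.
Var(Y) = r(1−p)/p² = 4·0.93 / 0.07² = 759.183673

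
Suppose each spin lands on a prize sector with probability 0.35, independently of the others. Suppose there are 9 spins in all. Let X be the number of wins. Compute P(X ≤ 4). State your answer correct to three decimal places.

0.828

X ~ Binomial(9, 0.35); P(X ≤ 4) = Σ C(9,k) p^k (1−p)^(9−k) over k:
  k=0: C(9,0)·0.35^0·0.65^9 = 0.02071
  k=1: C(9,1)·0.35^1·0.65^8 = 0.10037
  k=2: C(9,2)·0.35^2·0.65^7 = 0.21619
  k=3: C(9,3)·0.35^3·0.65^6 = 0.27162
  k=4: C(9,4)·0.35^4·0.65^5 = 0.21939
Total = 0.82828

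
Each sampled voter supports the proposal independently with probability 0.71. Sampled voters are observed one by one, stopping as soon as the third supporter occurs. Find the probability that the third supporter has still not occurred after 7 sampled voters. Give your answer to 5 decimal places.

0.02484

Needing more than 7 sampled voters ⇔ fewer than 3 successes in the first 7. With X ~ Binomial(7, 0.71), P(Y > 7) = P(X ≤ 2).
  k=0: C(7,0)·0.71^0·0.29^7 = 0.0001725
  k=1: C(7,1)·0.71^1·0.29^6 = 0.0029563
  k=2: C(7,2)·0.71^2·0.29^5 = 0.0217133
P(X ≤ 2) = 0.0248421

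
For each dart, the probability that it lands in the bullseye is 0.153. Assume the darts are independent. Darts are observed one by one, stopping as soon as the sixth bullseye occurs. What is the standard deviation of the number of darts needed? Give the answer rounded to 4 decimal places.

Y = total darts until the sixth success; negative binomial with r=6, p=0.153.
SD(Y) = √[r(1−p)/p²] = √(217.095989) = 14.734178

14.7342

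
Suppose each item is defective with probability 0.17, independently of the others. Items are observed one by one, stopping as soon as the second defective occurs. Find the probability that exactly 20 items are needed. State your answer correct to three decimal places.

Y = trial on which the second success occurs; negative binomial, r=2, p=0.17.
P(Y=20) = C(19,1) · p^2 · (1−p)^18
= 19 · 0.0289 · 0.034947 = 0.01919

0.019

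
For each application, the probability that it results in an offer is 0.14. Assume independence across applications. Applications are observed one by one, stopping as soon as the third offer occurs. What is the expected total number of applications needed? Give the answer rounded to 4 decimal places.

Y = total applications until the third success; negative binomial with r=3, p=0.14.
E[Y] = r / p = 3 / 0.14 = 21.428571

21.4286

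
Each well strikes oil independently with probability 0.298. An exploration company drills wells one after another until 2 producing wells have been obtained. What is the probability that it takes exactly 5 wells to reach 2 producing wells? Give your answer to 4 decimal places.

Y = trial on which the second success occurs; negative binomial, r=2, p=0.298.
P(Y=5) = C(4,1) · p^2 · (1−p)^3
= 4 · 0.088804 · 0.34595 = 0.122886

0.1229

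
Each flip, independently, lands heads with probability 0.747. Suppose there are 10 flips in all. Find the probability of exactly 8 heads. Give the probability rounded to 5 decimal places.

0.27927

X ~ Binomial(n=10, p=0.747).
P(X=8) = C(10,8) · p^8 · (1−p)^2
= 45 · 0.096954 · 0.064009 = 0.2792662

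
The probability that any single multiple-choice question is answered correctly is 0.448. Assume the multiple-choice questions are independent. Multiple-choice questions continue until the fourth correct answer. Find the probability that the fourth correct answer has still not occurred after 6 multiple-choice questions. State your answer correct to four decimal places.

0.7480

Needing more than 6 multiple-choice questions ⇔ fewer than 4 successes in the first 6. With X ~ Binomial(6, 0.448), P(Y > 6) = P(X ≤ 3).
  k=0: C(6,0)·0.448^0·0.552^6 = 0.028290
  k=1: C(6,1)·0.448^1·0.552^5 = 0.137760
  k=2: C(6,2)·0.448^2·0.552^4 = 0.279514
  k=3: C(6,3)·0.448^3·0.552^3 = 0.302469
P(X ≤ 3) = 0.748034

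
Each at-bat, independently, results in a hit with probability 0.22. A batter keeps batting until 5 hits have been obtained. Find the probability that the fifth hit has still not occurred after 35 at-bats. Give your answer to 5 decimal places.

0.08971

Needing more than 35 at-bats ⇔ fewer than 5 successes in the first 35. With X ~ Binomial(35, 0.22), P(Y > 35) = P(X ≤ 4).
  k=0: C(35,0)·0.22^0·0.78^35 = 0.0001672
  k=1: C(35,1)·0.22^1·0.78^34 = 0.0016508
  k=2: C(35,2)·0.22^2·0.78^33 = 0.0079156
  k=3: C(35,3)·0.22^3·0.78^32 = 0.0245587
  k=4: C(35,4)·0.22^4·0.78^31 = 0.0554145
P(X ≤ 4) = 0.0897068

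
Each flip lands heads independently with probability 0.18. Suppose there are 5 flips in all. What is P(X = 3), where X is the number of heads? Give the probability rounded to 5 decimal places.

X ~ Binomial(n=5, p=0.18).
P(X=3) = C(5,3) · p^3 · (1−p)^2
= 10 · 0.005832 · 0.6724 = 0.0392144

0.03921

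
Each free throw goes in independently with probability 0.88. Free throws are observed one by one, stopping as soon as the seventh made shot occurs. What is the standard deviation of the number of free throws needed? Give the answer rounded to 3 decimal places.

1.041

Y = total free throws until the seventh success; negative binomial with r=7, p=0.88.
SD(Y) = √[r(1−p)/p²] = √(1.08471) = 1.04149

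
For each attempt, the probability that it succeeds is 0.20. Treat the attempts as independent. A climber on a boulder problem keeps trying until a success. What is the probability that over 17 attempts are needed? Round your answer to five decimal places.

0.02252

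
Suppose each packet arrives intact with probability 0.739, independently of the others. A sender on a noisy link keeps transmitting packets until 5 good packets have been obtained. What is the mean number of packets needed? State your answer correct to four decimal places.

6.7659

Y = total packets until the fifth success; negative binomial with r=5, p=0.739.
E[Y] = r / p = 5 / 0.739 = 6.765900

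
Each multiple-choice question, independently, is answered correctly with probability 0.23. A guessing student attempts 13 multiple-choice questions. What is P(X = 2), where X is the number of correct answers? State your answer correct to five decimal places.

X ~ Binomial(n=13, p=0.23).
P(X=2) = C(13,2) · p^2 · (1−p)^11
= 78 · 0.0529 · 0.056415 = 0.2327814

0.23278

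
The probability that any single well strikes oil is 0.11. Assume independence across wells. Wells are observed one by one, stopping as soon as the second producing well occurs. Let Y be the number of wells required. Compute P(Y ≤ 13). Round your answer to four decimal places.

Finishing within 13 wells ⇔ at least 2 successes in the first 13. With X ~ Binomial(13, 0.11), P(Y ≤ 13) = 1 − P(X ≤ 1).
  k=0: C(13,0)·0.11^0·0.89^13 = 0.219821
  k=1: C(13,1)·0.11^1·0.89^12 = 0.353196
1 − 0.573018 = 0.426982

0.4270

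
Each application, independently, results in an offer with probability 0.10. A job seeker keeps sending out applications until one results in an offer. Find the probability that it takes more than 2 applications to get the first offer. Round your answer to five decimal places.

Y = number of applications to the first success; geometric, p = 0.10.
P(Y > 2) = P(first 2 all fail) = (1−p)^2 = 0.8100000

0.81000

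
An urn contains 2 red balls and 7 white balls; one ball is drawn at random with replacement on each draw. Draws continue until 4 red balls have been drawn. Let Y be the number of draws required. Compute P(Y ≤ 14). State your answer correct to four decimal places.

Finishing within 14 draws ⇔ at least 4 successes in the first 14. With X ~ Binomial(14, 0.222222), P(Y ≤ 14) = 1 − P(X ≤ 3).
  k=0: C(14,0)·0.222222^0·0.777778^14 = 0.029647
  k=1: C(14,1)·0.222222^1·0.777778^13 = 0.118587
  k=2: C(14,2)·0.222222^2·0.777778^12 = 0.220233
  k=3: C(14,3)·0.222222^3·0.777778^11 = 0.251695
1 − 0.620162 = 0.379838

0.3798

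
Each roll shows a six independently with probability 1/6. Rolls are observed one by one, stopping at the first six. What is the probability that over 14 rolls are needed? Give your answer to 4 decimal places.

Y = number of rolls to the first success; geometric, p = 0.166667.
P(Y > 14) = P(first 14 all fail) = (1−p)^14 = 0.077887

0.0779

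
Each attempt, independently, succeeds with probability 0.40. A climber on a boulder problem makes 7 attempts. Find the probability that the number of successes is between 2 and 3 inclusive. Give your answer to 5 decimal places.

X ~ Binomial(7, 0.40); P(2 ≤ X ≤ 3) = Σ C(7,k) p^k (1−p)^(7−k) over k:
  k=2: C(7,2)·0.40^2·0.60^5 = 0.2612736
  k=3: C(7,3)·0.40^3·0.60^4 = 0.2903040
Total = 0.5515776

0.55158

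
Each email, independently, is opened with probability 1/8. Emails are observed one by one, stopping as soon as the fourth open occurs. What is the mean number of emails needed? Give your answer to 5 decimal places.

32.00000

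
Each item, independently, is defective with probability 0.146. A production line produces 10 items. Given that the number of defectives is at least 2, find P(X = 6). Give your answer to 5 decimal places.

0.00245

X ~ Binomial(10, 0.146). Want P(X=6 | X≥2) = P(X=6) / P(X≥2).
P(X=6) = C(10,6)·0.146^6·0.854^4 = 0.0010819
P(X≥2) = 1 − 0.2063378 − 0.3527554 = 0.4409068
Ratio = 0.0010819 / 0.4409068 = 0.0024537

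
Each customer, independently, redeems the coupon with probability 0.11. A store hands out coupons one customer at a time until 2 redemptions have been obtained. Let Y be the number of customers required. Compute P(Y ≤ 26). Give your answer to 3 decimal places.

0.796

Finishing within 26 customers ⇔ at least 2 successes in the first 26. With X ~ Binomial(26, 0.11), P(Y ≤ 26) = 1 − P(X ≤ 1).
  k=0: C(26,0)·0.11^0·0.89^26 = 0.04832
  k=1: C(26,1)·0.11^1·0.89^25 = 0.15528
1 − 0.20360 = 0.79640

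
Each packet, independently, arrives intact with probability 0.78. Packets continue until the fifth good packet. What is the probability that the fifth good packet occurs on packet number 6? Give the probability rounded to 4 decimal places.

0.3176

Y = trial on which the fifth success occurs; negative binomial, r=5, p=0.78.
P(Y=6) = C(5,4) · p^5 · (1−p)^1
= 5 · 0.28872 · 0.22 = 0.317589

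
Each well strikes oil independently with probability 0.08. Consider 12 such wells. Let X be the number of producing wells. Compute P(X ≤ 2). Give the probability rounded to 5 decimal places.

0.93480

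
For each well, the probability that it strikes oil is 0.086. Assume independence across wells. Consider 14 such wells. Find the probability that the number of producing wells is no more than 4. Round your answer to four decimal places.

0.9951

X ~ Binomial(14, 0.086); P(X ≤ 4) = Σ C(14,k) p^k (1−p)^(14−k) over k:
  k=0: C(14,0)·0.086^0·0.914^14 = 0.283953
  k=1: C(14,1)·0.086^1·0.914^13 = 0.374048
  k=2: C(14,2)·0.086^2·0.914^12 = 0.228767
  k=3: C(14,3)·0.086^3·0.914^11 = 0.086100
  k=4: C(14,4)·0.086^4·0.914^10 = 0.022279
Total = 0.995147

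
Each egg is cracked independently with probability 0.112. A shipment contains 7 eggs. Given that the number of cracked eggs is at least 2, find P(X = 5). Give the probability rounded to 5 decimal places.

X ~ Binomial(7, 0.112). Want P(X=5 | X≥2) = P(X=5) / P(X≥2).
P(X=5) = C(7,5)·0.112^5·0.888^2 = 0.0002918
P(X≥2) = 1 − 0.4354023 − 0.3844093 = 0.1801884
Ratio = 0.0002918 / 0.1801884 = 0.0016196

0.00162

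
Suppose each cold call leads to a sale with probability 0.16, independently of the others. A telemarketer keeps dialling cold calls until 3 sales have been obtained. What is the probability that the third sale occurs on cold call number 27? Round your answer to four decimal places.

0.0203

Y = trial on which the third success occurs; negative binomial, r=3, p=0.16.
P(Y=27) = C(26,2) · p^3 · (1−p)^24
= 325 · 0.004096 · 0.01523 = 0.020274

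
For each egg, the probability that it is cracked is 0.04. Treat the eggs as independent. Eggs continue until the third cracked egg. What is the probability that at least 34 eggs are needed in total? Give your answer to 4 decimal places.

0.8558

Needing more than 33 eggs ⇔ fewer than 3 successes in the first 33. With X ~ Binomial(33, 0.04), P(Y > 33) = P(X ≤ 2).
  k=0: C(33,0)·0.04^0·0.96^33 = 0.259986
  k=1: C(33,1)·0.04^1·0.96^32 = 0.357481
  k=2: C(33,2)·0.04^2·0.96^31 = 0.238321
P(X ≤ 2) = 0.855789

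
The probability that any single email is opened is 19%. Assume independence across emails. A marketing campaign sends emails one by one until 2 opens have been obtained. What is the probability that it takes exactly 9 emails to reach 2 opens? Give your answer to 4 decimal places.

0.0661

Y = trial on which the second success occurs; negative binomial, r=2, p=0.19.
P(Y=9) = C(8,1) · p^2 · (1−p)^7
= 8 · 0.0361 · 0.22877 = 0.066068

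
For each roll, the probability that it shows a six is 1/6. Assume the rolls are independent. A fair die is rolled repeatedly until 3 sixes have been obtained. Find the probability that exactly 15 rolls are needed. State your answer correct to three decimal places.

Y = trial on which the third success occurs; negative binomial, r=3, p=0.166667.
P(Y=15) = C(14,2) · p^3 · (1−p)^12
= 91 · 0.0046296 · 0.11216 = 0.04725

0.047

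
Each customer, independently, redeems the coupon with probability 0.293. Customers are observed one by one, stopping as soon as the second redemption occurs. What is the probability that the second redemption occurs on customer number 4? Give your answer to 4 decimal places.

Y = trial on which the second success occurs; negative binomial, r=2, p=0.293.
P(Y=4) = C(3,1) · p^2 · (1−p)^2
= 3 · 0.085849 · 0.49985 = 0.128735

0.1287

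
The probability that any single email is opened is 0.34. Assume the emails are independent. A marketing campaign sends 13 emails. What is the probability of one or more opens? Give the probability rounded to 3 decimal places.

P(at least one) = 1 − P(none) = 1 − (1 − 0.34)^13
= 1 − 0.00451 = 0.99549

0.995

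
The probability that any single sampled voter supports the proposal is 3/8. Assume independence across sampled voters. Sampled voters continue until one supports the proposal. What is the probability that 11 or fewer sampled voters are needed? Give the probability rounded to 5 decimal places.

0.99432

Y = number of sampled voters to the first success; geometric, p = 0.375.
P(Y ≤ 11) = 1 − (1−p)^11 = 1 − 0.0056843 = 0.9943157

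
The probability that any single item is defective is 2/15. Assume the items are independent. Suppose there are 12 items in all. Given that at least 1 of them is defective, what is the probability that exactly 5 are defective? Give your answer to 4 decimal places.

0.0149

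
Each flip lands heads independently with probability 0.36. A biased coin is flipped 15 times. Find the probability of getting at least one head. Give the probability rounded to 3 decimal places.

0.999

P(at least one) = 1 − P(none) = 1 − (1 − 0.36)^15
= 1 − 0.00124 = 0.99876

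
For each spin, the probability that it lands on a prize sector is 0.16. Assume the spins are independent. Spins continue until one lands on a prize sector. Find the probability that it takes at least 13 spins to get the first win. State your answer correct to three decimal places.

Y = number of spins to the first success; geometric, p = 0.16.
P(Y > 12) = P(first 12 all fail) = (1−p)^12 = 0.12341

0.123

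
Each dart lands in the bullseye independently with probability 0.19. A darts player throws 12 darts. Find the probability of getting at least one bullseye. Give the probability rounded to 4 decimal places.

P(at least one) = 1 − P(none) = 1 − (1 − 0.19)^12
= 1 − 0.079766 = 0.920234

0.9202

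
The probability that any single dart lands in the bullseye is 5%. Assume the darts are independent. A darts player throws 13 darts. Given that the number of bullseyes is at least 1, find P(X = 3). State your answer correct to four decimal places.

0.0440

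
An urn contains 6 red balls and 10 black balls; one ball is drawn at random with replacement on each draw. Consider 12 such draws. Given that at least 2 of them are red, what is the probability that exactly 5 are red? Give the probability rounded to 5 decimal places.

X ~ Binomial(12, 0.375). Want P(X=5 | X≥2) = P(X=5) / P(X≥2).
P(X=5) = C(12,5)·0.375^5·0.625^7 = 0.2187971
P(X≥2) = 1 − 0.0035527 − 0.0255795 = 0.9708677
Ratio = 0.2187971 / 0.9708677 = 0.2253625

0.22536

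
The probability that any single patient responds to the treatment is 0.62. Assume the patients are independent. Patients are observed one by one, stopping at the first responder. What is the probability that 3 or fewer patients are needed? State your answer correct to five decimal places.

0.94513

Y = number of patients to the first success; geometric, p = 0.62.
P(Y ≤ 3) = 1 − (1−p)^3 = 1 − 0.0548720 = 0.9451280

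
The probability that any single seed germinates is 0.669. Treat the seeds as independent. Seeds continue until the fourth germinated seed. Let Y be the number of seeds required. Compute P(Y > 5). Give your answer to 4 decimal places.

0.5345

Needing more than 5 seeds ⇔ fewer than 4 successes in the first 5. With X ~ Binomial(5, 0.669), P(Y > 5) = P(X ≤ 3).
  k=0: C(5,0)·0.669^0·0.331^5 = 0.003973
  k=1: C(5,1)·0.669^1·0.331^4 = 0.040152
  k=2: C(5,2)·0.669^2·0.331^3 = 0.162307
  k=3: C(5,3)·0.669^3·0.331^2 = 0.328046
P(X ≤ 3) = 0.534478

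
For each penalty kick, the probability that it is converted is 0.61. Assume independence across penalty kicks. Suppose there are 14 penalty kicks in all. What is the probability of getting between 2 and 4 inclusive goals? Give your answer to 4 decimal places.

0.0143

X ~ Binomial(14, 0.61); P(2 ≤ X ≤ 4) = Σ C(14,k) p^k (1−p)^(14−k) over k:
  k=2: C(14,2)·0.61^2·0.39^12 = 0.000419
  k=3: C(14,3)·0.61^3·0.39^11 = 0.002623
  k=4: C(14,4)·0.61^4·0.39^10 = 0.011282
Total = 0.014325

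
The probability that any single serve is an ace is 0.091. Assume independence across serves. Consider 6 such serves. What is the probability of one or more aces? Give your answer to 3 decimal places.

P(at least one) = 1 − P(none) = 1 − (1 − 0.091)^6
= 1 − 0.56414 = 0.43586

0.436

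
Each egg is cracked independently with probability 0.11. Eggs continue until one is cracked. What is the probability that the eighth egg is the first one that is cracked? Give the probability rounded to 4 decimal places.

Geometric (trials to first success), p = 0.11.
P(Y = 8) = (1−p)^7 · p = 0.44231 · 0.11 = 0.048654

0.0487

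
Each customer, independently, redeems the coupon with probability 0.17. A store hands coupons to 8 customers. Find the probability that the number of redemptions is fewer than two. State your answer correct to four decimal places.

X ~ Binomial(8, 0.17); P(X ≤ 1) = Σ C(8,k) p^k (1−p)^(8−k) over k:
  k=0: C(8,0)·0.17^0·0.83^8 = 0.225229
  k=1: C(8,1)·0.17^1·0.83^7 = 0.369050
Total = 0.594280

0.5943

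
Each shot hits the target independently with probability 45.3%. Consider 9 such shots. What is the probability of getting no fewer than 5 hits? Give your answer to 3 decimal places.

X ~ Binomial(9, 0.453); P(X ≥ 5) = Σ C(9,k) p^k (1−p)^(9−k) over k:
  k=5: C(9,5)·0.453^5·0.547^4 = 0.21518
  k=6: C(9,6)·0.453^6·0.547^3 = 0.11880
  k=7: C(9,7)·0.453^7·0.547^2 = 0.04217
  k=8: C(9,8)·0.453^8·0.547^1 = 0.00873
  k=9: C(9,9)·0.453^9·0.547^0 = 0.00080
Total = 0.38569

0.386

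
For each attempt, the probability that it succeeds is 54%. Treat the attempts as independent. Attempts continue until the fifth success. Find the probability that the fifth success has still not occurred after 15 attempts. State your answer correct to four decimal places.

0.0305

Needing more than 15 attempts ⇔ fewer than 5 successes in the first 15. With X ~ Binomial(15, 0.54), P(Y > 15) = P(X ≤ 4).
  k=0: C(15,0)·0.54^0·0.46^15 = 0.000009
  k=1: C(15,1)·0.54^1·0.46^14 = 0.000154
  k=2: C(15,2)·0.54^2·0.46^13 = 0.001264
  k=3: C(15,3)·0.54^3·0.46^12 = 0.006431
  k=4: C(15,4)·0.54^4·0.46^11 = 0.022649
P(X ≤ 4) = 0.030507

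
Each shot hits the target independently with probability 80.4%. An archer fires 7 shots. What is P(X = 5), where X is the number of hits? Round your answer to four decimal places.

X ~ Binomial(n=7, p=0.804).
P(X=5) = C(7,5) · p^5 · (1−p)^2
= 21 · 0.33595 · 0.038416 = 0.271026

0.2710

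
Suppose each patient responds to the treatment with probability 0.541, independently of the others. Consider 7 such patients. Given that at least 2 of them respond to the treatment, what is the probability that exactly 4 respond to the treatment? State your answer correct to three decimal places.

X ~ Binomial(7, 0.541). Want P(X=4 | X≥2) = P(X=4) / P(X≥2).
P(X=4) = C(7,4)·0.541^4·0.459^3 = 0.28993
P(X≥2) = 1 − 0.00429 − 0.03541 = 0.96029
Ratio = 0.28993 / 0.96029 = 0.30192

0.302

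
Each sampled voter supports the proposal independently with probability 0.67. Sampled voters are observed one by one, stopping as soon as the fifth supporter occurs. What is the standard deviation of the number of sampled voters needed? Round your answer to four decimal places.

Y = total sampled voters until the fifth success; negative binomial with r=5, p=0.67.
SD(Y) = √[r(1−p)/p²] = √(3.675652) = 1.917199

1.9172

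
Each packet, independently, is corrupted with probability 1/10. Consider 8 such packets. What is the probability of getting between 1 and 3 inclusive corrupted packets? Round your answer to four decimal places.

X ~ Binomial(8, 0.10); P(1 ≤ X ≤ 3) = Σ C(8,k) p^k (1−p)^(8−k) over k:
  k=1: C(8,1)·0.10^1·0.90^7 = 0.382638
  k=2: C(8,2)·0.10^2·0.90^6 = 0.148803
  k=3: C(8,3)·0.10^3·0.90^5 = 0.033067
Total = 0.564508

0.5645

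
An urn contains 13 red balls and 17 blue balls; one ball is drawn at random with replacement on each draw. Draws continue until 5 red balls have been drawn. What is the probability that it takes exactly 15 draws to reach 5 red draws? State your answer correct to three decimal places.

Y = trial on which the fifth success occurs; negative binomial, r=5, p=0.433333.
P(Y=15) = C(14,4) · p^5 · (1−p)^10
= 1001 · 0.01528 · 0.0034141 = 0.05222

0.052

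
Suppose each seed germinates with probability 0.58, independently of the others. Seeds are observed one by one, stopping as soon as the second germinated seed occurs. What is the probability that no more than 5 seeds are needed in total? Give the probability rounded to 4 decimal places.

0.8967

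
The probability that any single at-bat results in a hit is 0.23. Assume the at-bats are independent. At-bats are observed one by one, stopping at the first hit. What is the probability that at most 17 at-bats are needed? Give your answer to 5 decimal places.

Y = number of at-bats to the first success; geometric, p = 0.23.
P(Y ≤ 17) = 1 − (1−p)^17 = 1 − 0.0117582 = 0.9882418

0.98824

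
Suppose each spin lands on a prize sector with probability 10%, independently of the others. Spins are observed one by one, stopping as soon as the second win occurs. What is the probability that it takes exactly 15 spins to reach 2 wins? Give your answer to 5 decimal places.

Y = trial on which the second success occurs; negative binomial, r=2, p=0.10.
P(Y=15) = C(14,1) · p^2 · (1−p)^13
= 14 · 0.01 · 0.25419 = 0.0355861

0.03559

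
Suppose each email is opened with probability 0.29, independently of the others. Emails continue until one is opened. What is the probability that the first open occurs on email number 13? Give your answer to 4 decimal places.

0.0048

Geometric (trials to first success), p = 0.29.
P(Y = 13) = (1−p)^12 · p = 0.01641 · 0.29 = 0.004759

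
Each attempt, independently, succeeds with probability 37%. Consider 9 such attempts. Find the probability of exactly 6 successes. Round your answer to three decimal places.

X ~ Binomial(n=9, p=0.37).
P(X=6) = C(9,6) · p^6 · (1−p)^3
= 84 · 0.0025657 · 0.25005 = 0.05389

0.054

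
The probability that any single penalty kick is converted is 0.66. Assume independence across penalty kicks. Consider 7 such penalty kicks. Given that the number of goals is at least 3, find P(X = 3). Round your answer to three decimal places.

X ~ Binomial(7, 0.66). Want P(X=3 | X≥3) = P(X=3) / P(X≥3).
P(X=3) = C(7,3)·0.66^3·0.34^4 = 0.13447
P(X≥3) = 1 − 0.00053 − 0.00714 − 0.04156 = 0.95078
Ratio = 0.13447 / 0.95078 = 0.14143

0.141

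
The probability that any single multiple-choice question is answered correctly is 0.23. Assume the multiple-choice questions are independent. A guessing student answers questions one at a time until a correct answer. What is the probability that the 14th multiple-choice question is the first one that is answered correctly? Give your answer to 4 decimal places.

Geometric (trials to first success), p = 0.23.
P(Y = 14) = (1−p)^13 · p = 0.033449 · 0.23 = 0.007693

0.0077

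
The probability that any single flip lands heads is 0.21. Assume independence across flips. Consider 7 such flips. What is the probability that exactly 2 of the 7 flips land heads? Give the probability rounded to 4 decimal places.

X ~ Binomial(n=7, p=0.21).
P(X=2) = C(7,2) · p^2 · (1−p)^5
= 21 · 0.0441 · 0.30771 = 0.284966

0.2850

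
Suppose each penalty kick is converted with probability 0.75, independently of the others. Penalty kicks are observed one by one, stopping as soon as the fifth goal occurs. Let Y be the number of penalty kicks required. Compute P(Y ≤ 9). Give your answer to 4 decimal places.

Finishing within 9 penalty kicks ⇔ at least 5 successes in the first 9. With X ~ Binomial(9, 0.75), P(Y ≤ 9) = 1 − P(X ≤ 4).
  k=0: C(9,0)·0.75^0·0.25^9 = 0.000004
  k=1: C(9,1)·0.75^1·0.25^8 = 0.000103
  k=2: C(9,2)·0.75^2·0.25^7 = 0.001236
  k=3: C(9,3)·0.75^3·0.25^6 = 0.008652
  k=4: C(9,4)·0.75^4·0.25^5 = 0.038933
1 − 0.048927 = 0.951073

0.9511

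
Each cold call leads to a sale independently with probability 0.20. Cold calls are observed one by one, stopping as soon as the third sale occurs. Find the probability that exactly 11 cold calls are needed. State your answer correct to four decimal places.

0.0604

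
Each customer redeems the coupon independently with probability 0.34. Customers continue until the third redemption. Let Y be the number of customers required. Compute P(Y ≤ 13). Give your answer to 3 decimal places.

Finishing within 13 customers ⇔ at least 3 successes in the first 13. With X ~ Binomial(13, 0.34), P(Y ≤ 13) = 1 − P(X ≤ 2).
  k=0: C(13,0)·0.34^0·0.66^13 = 0.00451
  k=1: C(13,1)·0.34^1·0.66^12 = 0.03020
  k=2: C(13,2)·0.34^2·0.66^11 = 0.09333
1 − 0.12804 = 0.87196

0.872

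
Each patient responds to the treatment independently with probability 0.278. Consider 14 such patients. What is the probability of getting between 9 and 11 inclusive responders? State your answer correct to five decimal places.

X ~ Binomial(14, 0.278); P(9 ≤ X ≤ 11) = Σ C(14,k) p^k (1−p)^(14−k) over k:
  k=9: C(14,9)·0.278^9·0.722^5 = 0.0038954
  k=10: C(14,10)·0.278^10·0.722^4 = 0.0007499
  k=11: C(14,11)·0.278^11·0.722^3 = 0.0001050
Total = 0.0047504

0.00475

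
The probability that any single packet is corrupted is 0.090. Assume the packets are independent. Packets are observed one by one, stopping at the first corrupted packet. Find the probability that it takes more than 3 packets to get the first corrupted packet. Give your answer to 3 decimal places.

0.754

Y = number of packets to the first success; geometric, p = 0.09.
P(Y > 3) = P(first 3 all fail) = (1−p)^3 = 0.75357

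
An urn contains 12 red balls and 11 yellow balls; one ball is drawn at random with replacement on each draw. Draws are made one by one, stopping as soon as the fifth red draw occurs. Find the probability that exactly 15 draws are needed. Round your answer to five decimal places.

Y = trial on which the fifth success occurs; negative binomial, r=5, p=0.521739.
P(Y=15) = C(14,4) · p^5 · (1−p)^10
= 1001 · 0.03866 · 0.00062611 = 0.0242298

0.02423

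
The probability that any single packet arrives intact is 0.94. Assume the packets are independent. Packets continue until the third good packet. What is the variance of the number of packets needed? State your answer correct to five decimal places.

Y = total packets until the third success; negative binomial with r=3, p=0.94.
Var(Y) = r(1−p)/p² = 3·0.06 / 0.94² = 0.2037121

0.20371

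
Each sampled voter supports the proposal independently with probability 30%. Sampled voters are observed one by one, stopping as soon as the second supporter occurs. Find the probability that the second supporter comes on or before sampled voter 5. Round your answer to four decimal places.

Finishing within 5 sampled voters ⇔ at least 2 successes in the first 5. With X ~ Binomial(5, 0.30), P(Y ≤ 5) = 1 − P(X ≤ 1).
  k=0: C(5,0)·0.30^0·0.70^5 = 0.168070
  k=1: C(5,1)·0.30^1·0.70^4 = 0.360150
1 − 0.528220 = 0.471780

0.4718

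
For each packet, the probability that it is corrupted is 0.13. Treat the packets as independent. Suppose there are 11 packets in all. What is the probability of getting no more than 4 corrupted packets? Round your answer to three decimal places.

0.991

X ~ Binomial(11, 0.13); P(X ≤ 4) = Σ C(11,k) p^k (1−p)^(11−k) over k:
  k=0: C(11,0)·0.13^0·0.87^11 = 0.21613
  k=1: C(11,1)·0.13^1·0.87^10 = 0.35525
  k=2: C(11,2)·0.13^2·0.87^9 = 0.26541
  k=3: C(11,3)·0.13^3·0.87^8 = 0.11898
  k=4: C(11,4)·0.13^4·0.87^7 = 0.03556
Total = 0.99132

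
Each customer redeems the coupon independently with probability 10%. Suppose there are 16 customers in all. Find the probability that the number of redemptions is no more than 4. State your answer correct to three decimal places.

X ~ Binomial(16, 0.10); P(X ≤ 4) = Σ C(16,k) p^k (1−p)^(16−k) over k:
  k=0: C(16,0)·0.10^0·0.90^16 = 0.18530
  k=1: C(16,1)·0.10^1·0.90^15 = 0.32943
  k=2: C(16,2)·0.10^2·0.90^14 = 0.27452
  k=3: C(16,3)·0.10^3·0.90^13 = 0.14234
  k=4: C(16,4)·0.10^4·0.90^12 = 0.05140
Total = 0.98300

0.983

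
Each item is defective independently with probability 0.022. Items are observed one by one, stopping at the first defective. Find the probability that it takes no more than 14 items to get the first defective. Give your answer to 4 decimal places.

0.2676

Y = number of items to the first success; geometric, p = 0.022.
P(Y ≤ 14) = 1 − (1−p)^14 = 1 − 0.732393 = 0.267607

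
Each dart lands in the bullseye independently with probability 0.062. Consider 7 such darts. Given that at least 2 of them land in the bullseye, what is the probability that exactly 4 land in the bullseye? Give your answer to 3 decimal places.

X ~ Binomial(7, 0.062). Want P(X=4 | X≥2) = P(X=4) / P(X≥2).
P(X=4) = C(7,4)·0.062^4·0.938^3 = 0.00043
P(X≥2) = 1 − 0.63888 − 0.29560 = 0.06552
Ratio = 0.00043 / 0.06552 = 0.00651

0.007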